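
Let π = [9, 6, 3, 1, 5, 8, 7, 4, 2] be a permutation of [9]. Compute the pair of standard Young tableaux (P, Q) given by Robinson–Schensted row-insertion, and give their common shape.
P = [1, 2, 7] / [3, 4] / [5, 8] / [6] / [9];  Q = [1, 5, 6] / [2, 7] / [3, 8] / [4] / [9];  common shape = (3, 2, 2, 1, 1)

Row-insert the values π_1, π_2, … into P one at a time, bumping the leftmost entry strictly greater than the inserted value down to the next row. The recording tableau Q records, in position (i, j), the step at which that cell was added to P.
  Insert 9 (step 1): P = [9];  Q = [1]
  Insert 6 (step 2): P = [6] / [9];  Q = [1] / [2]
  Insert 3 (step 3): P = [3] / [6] / [9];  Q = [1] / [2] / [3]
  Insert 1 (step 4): P = [1] / [3] / [6] / [9];  Q = [1] / [2] / [3] / [4]
  Insert 5 (step 5): P = [1, 5] / [3] / [6] / [9];  Q = [1, 5] / [2] / [3] / [4]
  Insert 8 (step 6): P = [1, 5, 8] / [3] / [6] / [9];  Q = [1, 5, 6] / [2] / [3] / [4]
  Insert 7 (step 7): P = [1, 5, 7] / [3, 8] / [6] / [9];  Q = [1, 5, 6] / [2, 7] / [3] / [4]
  Insert 4 (step 8): P = [1, 4, 7] / [3, 5] / [6, 8] / [9];  Q = [1, 5, 6] / [2, 7] / [3, 8] / [4]
  Insert 2 (step 9): P = [1, 2, 7] / [3, 4] / [5, 8] / [6] / [9];  Q = [1, 5, 6] / [2, 7] / [3, 8] / [4] / [9]
Final shape: (3, 2, 2, 1, 1).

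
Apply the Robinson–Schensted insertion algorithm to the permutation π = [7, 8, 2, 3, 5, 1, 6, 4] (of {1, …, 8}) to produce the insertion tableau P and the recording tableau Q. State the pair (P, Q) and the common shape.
P = [1, 3, 4, 6] / [2, 5] / [7, 8];  Q = [1, 2, 5, 7] / [3, 4] / [6, 8];  common shape = (4, 2, 2)

Row-insert the values π_1, π_2, … into P one at a time, bumping the leftmost entry strictly greater than the inserted value down to the next row. The recording tableau Q records, in position (i, j), the step at which that cell was added to P.
  Insert 7 (step 1): P = [7];  Q = [1]
  Insert 8 (step 2): P = [7, 8];  Q = [1, 2]
  Insert 2 (step 3): P = [2, 8] / [7];  Q = [1, 2] / [3]
  Insert 3 (step 4): P = [2, 3] / [7, 8];  Q = [1, 2] / [3, 4]
  Insert 5 (step 5): P = [2, 3, 5] / [7, 8];  Q = [1, 2, 5] / [3, 4]
  Insert 1 (step 6): P = [1, 3, 5] / [2, 8] / [7];  Q = [1, 2, 5] / [3, 4] / [6]
  Insert 6 (step 7): P = [1, 3, 5, 6] / [2, 8] / [7];  Q = [1, 2, 5, 7] / [3, 4] / [6]
  Insert 4 (step 8): P = [1, 3, 4, 6] / [2, 5] / [7, 8];  Q = [1, 2, 5, 7] / [3, 4] / [6, 8]
Final shape: (4, 2, 2).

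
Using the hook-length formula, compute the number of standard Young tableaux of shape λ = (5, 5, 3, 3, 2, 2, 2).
# SYT of shape (5, 5, 3, 3, 2, 2, 2) = 869092224

Hook-length formula: f^λ = n! / Π hook(c), product over all cells c of the Young diagram. For λ = (5, 5, 3, 3, 2, 2, 2), n = 22 boxes. Hook lengths by row (left-to-right, top-to-bottom): [11, 10, 6, 3, 2]; [10, 9, 5, 2, 1]; [7, 6, 2]; [6, 5, 1]; [4, 3]; [3, 2]; [2, 1]. Product of hooks = 1293304320000. So f^λ = 22! / 1293304320000 = 1124000727777607680000 / 1293304320000 = 869092224.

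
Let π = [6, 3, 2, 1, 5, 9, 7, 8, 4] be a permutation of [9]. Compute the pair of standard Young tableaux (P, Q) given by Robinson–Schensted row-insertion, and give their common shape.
P = [1, 4, 7, 8] / [2, 5] / [3, 9] / [6];  Q = [1, 5, 6, 8] / [2, 7] / [3, 9] / [4];  common shape = (4, 2, 2, 1)

Row-insert the values π_1, π_2, … into P one at a time, bumping the leftmost entry strictly greater than the inserted value down to the next row. The recording tableau Q records, in position (i, j), the step at which that cell was added to P.
  Insert 6 (step 1): P = [6];  Q = [1]
  Insert 3 (step 2): P = [3] / [6];  Q = [1] / [2]
  Insert 2 (step 3): P = [2] / [3] / [6];  Q = [1] / [2] / [3]
  Insert 1 (step 4): P = [1] / [2] / [3] / [6];  Q = [1] / [2] / [3] / [4]
  Insert 5 (step 5): P = [1, 5] / [2] / [3] / [6];  Q = [1, 5] / [2] / [3] / [4]
  Insert 9 (step 6): P = [1, 5, 9] / [2] / [3] / [6];  Q = [1, 5, 6] / [2] / [3] / [4]
  Insert 7 (step 7): P = [1, 5, 7] / [2, 9] / [3] / [6];  Q = [1, 5, 6] / [2, 7] / [3] / [4]
  Insert 8 (step 8): P = [1, 5, 7, 8] / [2, 9] / [3] / [6];  Q = [1, 5, 6, 8] / [2, 7] / [3] / [4]
  Insert 4 (step 9): P = [1, 4, 7, 8] / [2, 5] / [3, 9] / [6];  Q = [1, 5, 6, 8] / [2, 7] / [3, 9] / [4]
Final shape: (4, 2, 2, 1).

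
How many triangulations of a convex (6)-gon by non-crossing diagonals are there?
C_4 = 14

These polygon triangulations are counted by the Catalan number C_n = (1/(n + 1)) · C(2n, n). For n = 4: C_4 = (1/5) · C(8, 4) = 70/5 = 14.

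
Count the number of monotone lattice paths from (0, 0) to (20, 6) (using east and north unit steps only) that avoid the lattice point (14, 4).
Number of paths = 144550

Total paths from (0, 0) to (20, 6): C(26, 20) = 230230. Paths through (14, 4): (paths (0, 0) → (14, 4)) × (paths (14, 4) → (20, 6)) = C(18, 14) · C(8, 6) = 3060 · 28 = 85680. Avoidance count = 230230 − 85680 = 144550.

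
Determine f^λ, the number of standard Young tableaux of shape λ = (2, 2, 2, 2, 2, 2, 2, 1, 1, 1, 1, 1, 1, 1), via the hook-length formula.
# SYT of shape (2, 2, 2, 2, 2, 2, 2, 1, 1, 1, 1, 1, 1, 1) = 62016

Hook-length formula: f^λ = n! / Π hook(c), product over all cells c of the Young diagram. For λ = (2, 2, 2, 2, 2, 2, 2, 1, 1, 1, 1, 1, 1, 1), n = 21 boxes. Hook lengths by row (left-to-right, top-to-bottom): [15, 7]; [14, 6]; [13, 5]; [12, 4]; [11, 3]; [10, 2]; [9, 1]; [7]; [6]; [5]; [4]; [3]; [2]; [1]. Product of hooks = 823834851840000. So f^λ = 21! / 823834851840000 = 51090942171709440000 / 823834851840000 = 62016.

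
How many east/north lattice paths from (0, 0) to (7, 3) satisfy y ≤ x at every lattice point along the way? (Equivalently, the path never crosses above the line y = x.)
Number of paths = 75

By the reflection principle (André's argument), the number of monotone paths to (7, 3) with n ≤ m that never go above y = x is C(10, 7) − C(10, 8) = 120 − 45 = 75.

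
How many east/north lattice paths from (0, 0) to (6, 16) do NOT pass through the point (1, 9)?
Number of paths = 66693

Total paths from (0, 0) to (6, 16): C(22, 6) = 74613. Paths through (1, 9): (paths (0, 0) → (1, 9)) × (paths (1, 9) → (6, 16)) = C(10, 1) · C(12, 5) = 10 · 792 = 7920. Avoidance count = 74613 − 7920 = 66693.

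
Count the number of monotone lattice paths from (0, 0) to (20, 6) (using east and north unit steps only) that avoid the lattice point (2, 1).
Number of paths = 129283

Total paths from (0, 0) to (20, 6): C(26, 20) = 230230. Paths through (2, 1): (paths (0, 0) → (2, 1)) × (paths (2, 1) → (20, 6)) = C(3, 2) · C(23, 18) = 3 · 33649 = 100947. Avoidance count = 230230 − 100947 = 129283.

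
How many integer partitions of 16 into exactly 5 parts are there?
p(16, 5 parts) = 37

Partitions of n into exactly k parts ↔ partitions of n − k into at most k parts (subtract 1 from each part). For n = 16, k = 5, the partitions are: 12+1+1+1+1, 11+2+1+1+1, 10+3+1+1+1, 10+2+2+1+1, 9+4+1+1+1, 9+3+2+1+1, 9+2+2+2+1, 8+5+1+1+1, 8+4+2+1+1, 8+3+3+1+1, 8+3+2+2+1, 8+2+2+2+2, 7+6+1+1+1, 7+5+2+1+1, 7+4+3+1+1, 7+4+2+2+1, 7+3+3+2+1, 7+3+2+2+2, 6+6+2+1+1, 6+5+3+1+1, 6+5+2+2+1, 6+4+4+1+1, 6+4+3+2+1, 6+4+2+2+2, 6+3+3+3+1, 6+3+3+2+2, 5+5+4+1+1, 5+5+3+2+1, 5+5+2+2+2, 5+4+4+2+1, … (37 total). Count = 37.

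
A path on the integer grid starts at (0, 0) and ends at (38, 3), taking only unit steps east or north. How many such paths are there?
Number of paths = 10660

A monotone lattice path from (0, 0) to (38, 3) consists of 38 east steps and 3 north steps in some order, so it is determined by which 38 of the 41 steps are east. The count is C(41, 38) = 10660.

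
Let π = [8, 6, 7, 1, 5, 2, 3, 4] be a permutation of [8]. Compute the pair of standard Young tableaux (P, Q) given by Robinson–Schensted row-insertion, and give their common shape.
P = [1, 2, 3, 4] / [5, 7] / [6] / [8];  Q = [1, 3, 7, 8] / [2, 5] / [4] / [6];  common shape = (4, 2, 1, 1)

Row-insert the values π_1, π_2, … into P one at a time, bumping the leftmost entry strictly greater than the inserted value down to the next row. The recording tableau Q records, in position (i, j), the step at which that cell was added to P.
  Insert 8 (step 1): P = [8];  Q = [1]
  Insert 6 (step 2): P = [6] / [8];  Q = [1] / [2]
  Insert 7 (step 3): P = [6, 7] / [8];  Q = [1, 3] / [2]
  Insert 1 (step 4): P = [1, 7] / [6] / [8];  Q = [1, 3] / [2] / [4]
  Insert 5 (step 5): P = [1, 5] / [6, 7] / [8];  Q = [1, 3] / [2, 5] / [4]
  Insert 2 (step 6): P = [1, 2] / [5, 7] / [6] / [8];  Q = [1, 3] / [2, 5] / [4] / [6]
  Insert 3 (step 7): P = [1, 2, 3] / [5, 7] / [6] / [8];  Q = [1, 3, 7] / [2, 5] / [4] / [6]
  Insert 4 (step 8): P = [1, 2, 3, 4] / [5, 7] / [6] / [8];  Q = [1, 3, 7, 8] / [2, 5] / [4] / [6]
Final shape: (4, 2, 1, 1).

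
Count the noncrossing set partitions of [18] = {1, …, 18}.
C_18 = 477638700

These noncrossing partitions are counted by the Catalan number C_n = (1/(n + 1)) · C(2n, n). For n = 18: C_18 = (1/19) · C(36, 18) = 9075135300/19 = 477638700.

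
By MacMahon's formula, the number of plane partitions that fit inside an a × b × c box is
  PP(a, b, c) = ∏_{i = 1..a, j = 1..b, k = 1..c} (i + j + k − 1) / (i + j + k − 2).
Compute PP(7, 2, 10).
PP(7, 2, 10) = 77364144

Evaluate the triple product over i = 1..7, j = 1..2, k = 1..10. The factors are (2/1) · (3/2) · (4/3) · (5/4) · (6/5) · (7/6) · (8/7) · (9/8) · … (140 factors total). The numerators and denominators telescope so the product is an integer; carrying out the multiplication exactly gives PP(7, 2, 10) = 77364144.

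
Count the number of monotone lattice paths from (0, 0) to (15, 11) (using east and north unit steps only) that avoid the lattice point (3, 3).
Number of paths = 5206760

Total paths from (0, 0) to (15, 11): C(26, 15) = 7726160. Paths through (3, 3): (paths (0, 0) → (3, 3)) × (paths (3, 3) → (15, 11)) = C(6, 3) · C(20, 12) = 20 · 125970 = 2519400. Avoidance count = 7726160 − 2519400 = 5206760.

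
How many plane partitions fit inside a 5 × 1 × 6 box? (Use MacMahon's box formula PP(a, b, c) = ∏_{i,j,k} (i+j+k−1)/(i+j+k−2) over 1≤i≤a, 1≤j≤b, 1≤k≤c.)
PP(5, 1, 6) = 462

Evaluate the triple product over i = 1..5, j = 1..1, k = 1..6. The factors are (2/1) · (3/2) · (4/3) · (5/4) · (6/5) · (7/6) · (3/2) · (4/3) · … (30 factors total). The numerators and denominators telescope so the product is an integer; carrying out the multiplication exactly gives PP(5, 1, 6) = 462.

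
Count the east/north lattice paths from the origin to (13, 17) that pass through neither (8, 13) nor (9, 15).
Number of paths = 83664600

Inclusion–exclusion. Total paths: C(30, 13) = 119759850. Through P₁: C(21, 8)·C(9, 5) = 25639740. Through P₂: C(24, 9)·C(6, 4) = 19612560. Since P₁ is strictly southwest of P₂, a monotone path through both must visit P₁ then P₂; paths through both = C(21, 8)·C(3, 1)·C(6, 4) = 9157050. Avoid both = 119759850 − 25639740 − 19612560 + 9157050 = 83664600.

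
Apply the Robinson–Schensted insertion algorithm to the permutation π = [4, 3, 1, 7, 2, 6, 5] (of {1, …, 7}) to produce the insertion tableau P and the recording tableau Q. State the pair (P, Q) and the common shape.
P = [1, 2, 5] / [3, 6] / [4, 7];  Q = [1, 4, 6] / [2, 5] / [3, 7];  common shape = (3, 2, 2)

Row-insert the values π_1, π_2, … into P one at a time, bumping the leftmost entry strictly greater than the inserted value down to the next row. The recording tableau Q records, in position (i, j), the step at which that cell was added to P.
  Insert 4 (step 1): P = [4];  Q = [1]
  Insert 3 (step 2): P = [3] / [4];  Q = [1] / [2]
  Insert 1 (step 3): P = [1] / [3] / [4];  Q = [1] / [2] / [3]
  Insert 7 (step 4): P = [1, 7] / [3] / [4];  Q = [1, 4] / [2] / [3]
  Insert 2 (step 5): P = [1, 2] / [3, 7] / [4];  Q = [1, 4] / [2, 5] / [3]
  Insert 6 (step 6): P = [1, 2, 6] / [3, 7] / [4];  Q = [1, 4, 6] / [2, 5] / [3]
  Insert 5 (step 7): P = [1, 2, 5] / [3, 6] / [4, 7];  Q = [1, 4, 6] / [2, 5] / [3, 7]
Final shape: (3, 2, 2).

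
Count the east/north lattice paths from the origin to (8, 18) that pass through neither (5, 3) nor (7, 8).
Number of paths = 1458730

Inclusion–exclusion. Total paths: C(26, 8) = 1562275. Through P₁: C(8, 5)·C(18, 3) = 45696. Through P₂: C(15, 7)·C(11, 1) = 70785. Since P₁ is strictly southwest of P₂, a monotone path through both must visit P₁ then P₂; paths through both = C(8, 5)·C(7, 2)·C(11, 1) = 12936. Avoid both = 1562275 − 45696 − 70785 + 12936 = 1458730.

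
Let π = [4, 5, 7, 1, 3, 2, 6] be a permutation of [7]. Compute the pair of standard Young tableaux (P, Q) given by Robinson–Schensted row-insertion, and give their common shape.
P = [1, 2, 6] / [3, 5, 7] / [4];  Q = [1, 2, 3] / [4, 5, 7] / [6];  common shape = (3, 3, 1)

Row-insert the values π_1, π_2, … into P one at a time, bumping the leftmost entry strictly greater than the inserted value down to the next row. The recording tableau Q records, in position (i, j), the step at which that cell was added to P.
  Insert 4 (step 1): P = [4];  Q = [1]
  Insert 5 (step 2): P = [4, 5];  Q = [1, 2]
  Insert 7 (step 3): P = [4, 5, 7];  Q = [1, 2, 3]
  Insert 1 (step 4): P = [1, 5, 7] / [4];  Q = [1, 2, 3] / [4]
  Insert 3 (step 5): P = [1, 3, 7] / [4, 5];  Q = [1, 2, 3] / [4, 5]
  Insert 2 (step 6): P = [1, 2, 7] / [3, 5] / [4];  Q = [1, 2, 3] / [4, 5] / [6]
  Insert 6 (step 7): P = [1, 2, 6] / [3, 5, 7] / [4];  Q = [1, 2, 3] / [4, 5, 7] / [6]
Final shape: (3, 3, 1).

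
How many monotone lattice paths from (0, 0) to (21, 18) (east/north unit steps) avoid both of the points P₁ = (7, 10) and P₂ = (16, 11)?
Number of paths = 45968272350

Inclusion–exclusion. Total paths: C(39, 21) = 62359143990. Through P₁: C(17, 7)·C(22, 14) = 6218886960. Through P₂: C(27, 16)·C(12, 5) = 10326012840. Since P₁ is strictly southwest of P₂, a monotone path through both must visit P₁ then P₂; paths through both = C(17, 7)·C(10, 9)·C(12, 5) = 154028160. Avoid both = 62359143990 − 6218886960 − 10326012840 + 154028160 = 45968272350.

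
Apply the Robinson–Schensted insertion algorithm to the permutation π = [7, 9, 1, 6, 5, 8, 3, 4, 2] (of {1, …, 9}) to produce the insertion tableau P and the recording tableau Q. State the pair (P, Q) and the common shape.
P = [1, 2, 4] / [3, 8] / [5, 9] / [6] / [7];  Q = [1, 2, 6] / [3, 4] / [5, 8] / [7] / [9];  common shape = (3, 2, 2, 1, 1)

Row-insert the values π_1, π_2, … into P one at a time, bumping the leftmost entry strictly greater than the inserted value down to the next row. The recording tableau Q records, in position (i, j), the step at which that cell was added to P.
  Insert 7 (step 1): P = [7];  Q = [1]
  Insert 9 (step 2): P = [7, 9];  Q = [1, 2]
  Insert 1 (step 3): P = [1, 9] / [7];  Q = [1, 2] / [3]
  Insert 6 (step 4): P = [1, 6] / [7, 9];  Q = [1, 2] / [3, 4]
  Insert 5 (step 5): P = [1, 5] / [6, 9] / [7];  Q = [1, 2] / [3, 4] / [5]
  Insert 8 (step 6): P = [1, 5, 8] / [6, 9] / [7];  Q = [1, 2, 6] / [3, 4] / [5]
  Insert 3 (step 7): P = [1, 3, 8] / [5, 9] / [6] / [7];  Q = [1, 2, 6] / [3, 4] / [5] / [7]
  Insert 4 (step 8): P = [1, 3, 4] / [5, 8] / [6, 9] / [7];  Q = [1, 2, 6] / [3, 4] / [5, 8] / [7]
  Insert 2 (step 9): P = [1, 2, 4] / [3, 8] / [5, 9] / [6] / [7];  Q = [1, 2, 6] / [3, 4] / [5, 8] / [7] / [9]
Final shape: (3, 2, 2, 1, 1).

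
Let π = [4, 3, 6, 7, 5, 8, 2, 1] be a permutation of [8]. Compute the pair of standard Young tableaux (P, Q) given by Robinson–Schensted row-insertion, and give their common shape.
P = [1, 5, 7, 8] / [2, 6] / [3] / [4];  Q = [1, 3, 4, 6] / [2, 5] / [7] / [8];  common shape = (4, 2, 1, 1)

Row-insert the values π_1, π_2, … into P one at a time, bumping the leftmost entry strictly greater than the inserted value down to the next row. The recording tableau Q records, in position (i, j), the step at which that cell was added to P.
  Insert 4 (step 1): P = [4];  Q = [1]
  Insert 3 (step 2): P = [3] / [4];  Q = [1] / [2]
  Insert 6 (step 3): P = [3, 6] / [4];  Q = [1, 3] / [2]
  Insert 7 (step 4): P = [3, 6, 7] / [4];  Q = [1, 3, 4] / [2]
  Insert 5 (step 5): P = [3, 5, 7] / [4, 6];  Q = [1, 3, 4] / [2, 5]
  Insert 8 (step 6): P = [3, 5, 7, 8] / [4, 6];  Q = [1, 3, 4, 6] / [2, 5]
  Insert 2 (step 7): P = [2, 5, 7, 8] / [3, 6] / [4];  Q = [1, 3, 4, 6] / [2, 5] / [7]
  Insert 1 (step 8): P = [1, 5, 7, 8] / [2, 6] / [3] / [4];  Q = [1, 3, 4, 6] / [2, 5] / [7] / [8]
Final shape: (4, 2, 1, 1).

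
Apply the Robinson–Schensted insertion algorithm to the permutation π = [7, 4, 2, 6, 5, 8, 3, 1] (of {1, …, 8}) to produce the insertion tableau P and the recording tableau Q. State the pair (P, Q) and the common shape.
P = [1, 3, 8] / [2, 5] / [4] / [6] / [7];  Q = [1, 4, 6] / [2, 5] / [3] / [7] / [8];  common shape = (3, 2, 1, 1, 1)

Row-insert the values π_1, π_2, … into P one at a time, bumping the leftmost entry strictly greater than the inserted value down to the next row. The recording tableau Q records, in position (i, j), the step at which that cell was added to P.
  Insert 7 (step 1): P = [7];  Q = [1]
  Insert 4 (step 2): P = [4] / [7];  Q = [1] / [2]
  Insert 2 (step 3): P = [2] / [4] / [7];  Q = [1] / [2] / [3]
  Insert 6 (step 4): P = [2, 6] / [4] / [7];  Q = [1, 4] / [2] / [3]
  Insert 5 (step 5): P = [2, 5] / [4, 6] / [7];  Q = [1, 4] / [2, 5] / [3]
  Insert 8 (step 6): P = [2, 5, 8] / [4, 6] / [7];  Q = [1, 4, 6] / [2, 5] / [3]
  Insert 3 (step 7): P = [2, 3, 8] / [4, 5] / [6] / [7];  Q = [1, 4, 6] / [2, 5] / [3] / [7]
  Insert 1 (step 8): P = [1, 3, 8] / [2, 5] / [4] / [6] / [7];  Q = [1, 4, 6] / [2, 5] / [3] / [7] / [8]
Final shape: (3, 2, 1, 1, 1).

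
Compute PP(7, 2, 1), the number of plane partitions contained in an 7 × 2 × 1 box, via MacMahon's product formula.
PP(7, 2, 1) = 36

Evaluate the triple product over i = 1..7, j = 1..2, k = 1..1. The factors are (2/1) · (3/2) · (3/2) · (4/3) · (4/3) · (5/4) · (5/4) · (6/5) · … (14 factors total). The numerators and denominators telescope so the product is an integer; carrying out the multiplication exactly gives PP(7, 2, 1) = 36.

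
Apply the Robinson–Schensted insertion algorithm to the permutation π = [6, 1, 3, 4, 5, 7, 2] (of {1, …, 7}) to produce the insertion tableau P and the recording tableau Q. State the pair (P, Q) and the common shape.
P = [1, 2, 4, 5, 7] / [3] / [6];  Q = [1, 3, 4, 5, 6] / [2] / [7];  common shape = (5, 1, 1)

Row-insert the values π_1, π_2, … into P one at a time, bumping the leftmost entry strictly greater than the inserted value down to the next row. The recording tableau Q records, in position (i, j), the step at which that cell was added to P.
  Insert 6 (step 1): P = [6];  Q = [1]
  Insert 1 (step 2): P = [1] / [6];  Q = [1] / [2]
  Insert 3 (step 3): P = [1, 3] / [6];  Q = [1, 3] / [2]
  Insert 4 (step 4): P = [1, 3, 4] / [6];  Q = [1, 3, 4] / [2]
  Insert 5 (step 5): P = [1, 3, 4, 5] / [6];  Q = [1, 3, 4, 5] / [2]
  Insert 7 (step 6): P = [1, 3, 4, 5, 7] / [6];  Q = [1, 3, 4, 5, 6] / [2]
  Insert 2 (step 7): P = [1, 2, 4, 5, 7] / [3] / [6];  Q = [1, 3, 4, 5, 6] / [2] / [7]
Final shape: (5, 1, 1).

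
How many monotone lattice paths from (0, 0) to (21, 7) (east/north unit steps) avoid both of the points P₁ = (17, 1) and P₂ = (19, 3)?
Number of paths = 1158780

Inclusion–exclusion. Total paths: C(28, 21) = 1184040. Through P₁: C(18, 17)·C(10, 4) = 3780. Through P₂: C(22, 19)·C(6, 2) = 23100. Since P₁ is strictly southwest of P₂, a monotone path through both must visit P₁ then P₂; paths through both = C(18, 17)·C(4, 2)·C(6, 2) = 1620. Avoid both = 1184040 − 3780 − 23100 + 1620 = 1158780.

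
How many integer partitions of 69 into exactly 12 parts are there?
p(69, 12 parts) = 237405

Partitions of n into exactly k parts are in bijection with partitions of n − k into at most k parts (subtract 1 from each part). So p(69, exactly 12) = p(57, parts ≤ 12). Computing via the recurrence p(m, j) = p(m, j−1) + p(m−j, j) gives 237405.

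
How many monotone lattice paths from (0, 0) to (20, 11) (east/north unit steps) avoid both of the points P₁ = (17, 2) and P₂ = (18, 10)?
Number of paths = 45269982

Inclusion–exclusion. Total paths: C(31, 20) = 84672315. Through P₁: C(19, 17)·C(12, 3) = 37620. Through P₂: C(28, 18)·C(3, 2) = 39369330. Since P₁ is strictly southwest of P₂, a monotone path through both must visit P₁ then P₂; paths through both = C(19, 17)·C(9, 1)·C(3, 2) = 4617. Avoid both = 84672315 − 37620 − 39369330 + 4617 = 45269982.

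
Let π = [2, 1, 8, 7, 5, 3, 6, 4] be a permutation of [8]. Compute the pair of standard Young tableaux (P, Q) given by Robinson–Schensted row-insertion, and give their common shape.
P = [1, 3, 4] / [2, 5, 6] / [7] / [8];  Q = [1, 3, 7] / [2, 4, 8] / [5] / [6];  common shape = (3, 3, 1, 1)

Row-insert the values π_1, π_2, … into P one at a time, bumping the leftmost entry strictly greater than the inserted value down to the next row. The recording tableau Q records, in position (i, j), the step at which that cell was added to P.
  Insert 2 (step 1): P = [2];  Q = [1]
  Insert 1 (step 2): P = [1] / [2];  Q = [1] / [2]
  Insert 8 (step 3): P = [1, 8] / [2];  Q = [1, 3] / [2]
  Insert 7 (step 4): P = [1, 7] / [2, 8];  Q = [1, 3] / [2, 4]
  Insert 5 (step 5): P = [1, 5] / [2, 7] / [8];  Q = [1, 3] / [2, 4] / [5]
  Insert 3 (step 6): P = [1, 3] / [2, 5] / [7] / [8];  Q = [1, 3] / [2, 4] / [5] / [6]
  Insert 6 (step 7): P = [1, 3, 6] / [2, 5] / [7] / [8];  Q = [1, 3, 7] / [2, 4] / [5] / [6]
  Insert 4 (step 8): P = [1, 3, 4] / [2, 5, 6] / [7] / [8];  Q = [1, 3, 7] / [2, 4, 8] / [5] / [6]
Final shape: (3, 3, 1, 1).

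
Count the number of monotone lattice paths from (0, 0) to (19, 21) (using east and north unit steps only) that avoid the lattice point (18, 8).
Number of paths = 131260536550

Total paths from (0, 0) to (19, 21): C(40, 19) = 131282408400. Paths through (18, 8): (paths (0, 0) → (18, 8)) × (paths (18, 8) → (19, 21)) = C(26, 18) · C(14, 1) = 1562275 · 14 = 21871850. Avoidance count = 131282408400 − 21871850 = 131260536550.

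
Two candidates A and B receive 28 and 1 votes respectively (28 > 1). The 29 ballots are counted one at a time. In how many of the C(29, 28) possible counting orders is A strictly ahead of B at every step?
Strict-lead orderings = 27

Total orderings of the 29 votes with 28 for A: C(29, 28) = 29. By the Bertrand ballot formula (Cycle Lemma / reflection principle), the number of orderings in which A is strictly ahead of B throughout is (p − q)/(p + q) · C(p + q, p) = (28 − 1)/(28 + 1) · 29 = 27.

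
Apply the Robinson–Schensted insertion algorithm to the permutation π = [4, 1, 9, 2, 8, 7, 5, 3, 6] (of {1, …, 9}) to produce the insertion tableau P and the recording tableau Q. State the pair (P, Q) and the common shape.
P = [1, 2, 3, 6] / [4, 5] / [7] / [8] / [9];  Q = [1, 3, 5, 9] / [2, 4] / [6] / [7] / [8];  common shape = (4, 2, 1, 1, 1)

Row-insert the values π_1, π_2, … into P one at a time, bumping the leftmost entry strictly greater than the inserted value down to the next row. The recording tableau Q records, in position (i, j), the step at which that cell was added to P.
  Insert 4 (step 1): P = [4];  Q = [1]
  Insert 1 (step 2): P = [1] / [4];  Q = [1] / [2]
  Insert 9 (step 3): P = [1, 9] / [4];  Q = [1, 3] / [2]
  Insert 2 (step 4): P = [1, 2] / [4, 9];  Q = [1, 3] / [2, 4]
  Insert 8 (step 5): P = [1, 2, 8] / [4, 9];  Q = [1, 3, 5] / [2, 4]
  Insert 7 (step 6): P = [1, 2, 7] / [4, 8] / [9];  Q = [1, 3, 5] / [2, 4] / [6]
  Insert 5 (step 7): P = [1, 2, 5] / [4, 7] / [8] / [9];  Q = [1, 3, 5] / [2, 4] / [6] / [7]
  Insert 3 (step 8): P = [1, 2, 3] / [4, 5] / [7] / [8] / [9];  Q = [1, 3, 5] / [2, 4] / [6] / [7] / [8]
  Insert 6 (step 9): P = [1, 2, 3, 6] / [4, 5] / [7] / [8] / [9];  Q = [1, 3, 5, 9] / [2, 4] / [6] / [7] / [8]
Final shape: (4, 2, 1, 1, 1).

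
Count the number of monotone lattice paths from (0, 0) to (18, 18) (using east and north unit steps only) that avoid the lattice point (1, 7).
Number of paths = 8903341860

Total paths from (0, 0) to (18, 18): C(36, 18) = 9075135300. Paths through (1, 7): (paths (0, 0) → (1, 7)) × (paths (1, 7) → (18, 18)) = C(8, 1) · C(28, 17) = 8 · 21474180 = 171793440. Avoidance count = 9075135300 − 171793440 = 8903341860.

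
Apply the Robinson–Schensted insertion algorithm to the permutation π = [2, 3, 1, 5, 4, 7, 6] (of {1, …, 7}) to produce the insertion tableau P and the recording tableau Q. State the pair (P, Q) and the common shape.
P = [1, 3, 4, 6] / [2, 5, 7];  Q = [1, 2, 4, 6] / [3, 5, 7];  common shape = (4, 3)

Row-insert the values π_1, π_2, … into P one at a time, bumping the leftmost entry strictly greater than the inserted value down to the next row. The recording tableau Q records, in position (i, j), the step at which that cell was added to P.
  Insert 2 (step 1): P = [2];  Q = [1]
  Insert 3 (step 2): P = [2, 3];  Q = [1, 2]
  Insert 1 (step 3): P = [1, 3] / [2];  Q = [1, 2] / [3]
  Insert 5 (step 4): P = [1, 3, 5] / [2];  Q = [1, 2, 4] / [3]
  Insert 4 (step 5): P = [1, 3, 4] / [2, 5];  Q = [1, 2, 4] / [3, 5]
  Insert 7 (step 6): P = [1, 3, 4, 7] / [2, 5];  Q = [1, 2, 4, 6] / [3, 5]
  Insert 6 (step 7): P = [1, 3, 4, 6] / [2, 5, 7];  Q = [1, 2, 4, 6] / [3, 5, 7]
Final shape: (4, 3).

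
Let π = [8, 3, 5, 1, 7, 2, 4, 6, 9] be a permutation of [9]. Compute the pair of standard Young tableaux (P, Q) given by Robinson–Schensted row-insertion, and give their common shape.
P = [1, 2, 4, 6, 9] / [3, 5, 7] / [8];  Q = [1, 3, 5, 8, 9] / [2, 6, 7] / [4];  common shape = (5, 3, 1)

Row-insert the values π_1, π_2, … into P one at a time, bumping the leftmost entry strictly greater than the inserted value down to the next row. The recording tableau Q records, in position (i, j), the step at which that cell was added to P.
  Insert 8 (step 1): P = [8];  Q = [1]
  Insert 3 (step 2): P = [3] / [8];  Q = [1] / [2]
  Insert 5 (step 3): P = [3, 5] / [8];  Q = [1, 3] / [2]
  Insert 1 (step 4): P = [1, 5] / [3] / [8];  Q = [1, 3] / [2] / [4]
  Insert 7 (step 5): P = [1, 5, 7] / [3] / [8];  Q = [1, 3, 5] / [2] / [4]
  Insert 2 (step 6): P = [1, 2, 7] / [3, 5] / [8];  Q = [1, 3, 5] / [2, 6] / [4]
  Insert 4 (step 7): P = [1, 2, 4] / [3, 5, 7] / [8];  Q = [1, 3, 5] / [2, 6, 7] / [4]
  Insert 6 (step 8): P = [1, 2, 4, 6] / [3, 5, 7] / [8];  Q = [1, 3, 5, 8] / [2, 6, 7] / [4]
  Insert 9 (step 9): P = [1, 2, 4, 6, 9] / [3, 5, 7] / [8];  Q = [1, 3, 5, 8, 9] / [2, 6, 7] / [4]
Final shape: (5, 3, 1).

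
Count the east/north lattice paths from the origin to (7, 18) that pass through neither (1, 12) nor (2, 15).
Number of paths = 463984

Inclusion–exclusion. Total paths: C(25, 7) = 480700. Through P₁: C(13, 1)·C(12, 6) = 12012. Through P₂: C(17, 2)·C(8, 5) = 7616. Since P₁ is strictly southwest of P₂, a monotone path through both must visit P₁ then P₂; paths through both = C(13, 1)·C(4, 1)·C(8, 5) = 2912. Avoid both = 480700 − 12012 − 7616 + 2912 = 463984.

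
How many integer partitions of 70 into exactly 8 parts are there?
p(70, 8 parts) = 97539

Partitions of n into exactly k parts are in bijection with partitions of n − k into at most k parts (subtract 1 from each part). So p(70, exactly 8) = p(62, parts ≤ 8). Computing via the recurrence p(m, j) = p(m, j−1) + p(m−j, j) gives 97539.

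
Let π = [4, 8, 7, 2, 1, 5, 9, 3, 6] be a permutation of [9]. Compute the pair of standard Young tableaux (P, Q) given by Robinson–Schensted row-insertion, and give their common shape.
P = [1, 3, 6] / [2, 5, 9] / [4, 7] / [8];  Q = [1, 2, 7] / [3, 6, 9] / [4, 8] / [5];  common shape = (3, 3, 2, 1)

Row-insert the values π_1, π_2, … into P one at a time, bumping the leftmost entry strictly greater than the inserted value down to the next row. The recording tableau Q records, in position (i, j), the step at which that cell was added to P.
  Insert 4 (step 1): P = [4];  Q = [1]
  Insert 8 (step 2): P = [4, 8];  Q = [1, 2]
  Insert 7 (step 3): P = [4, 7] / [8];  Q = [1, 2] / [3]
  Insert 2 (step 4): P = [2, 7] / [4] / [8];  Q = [1, 2] / [3] / [4]
  Insert 1 (step 5): P = [1, 7] / [2] / [4] / [8];  Q = [1, 2] / [3] / [4] / [5]
  Insert 5 (step 6): P = [1, 5] / [2, 7] / [4] / [8];  Q = [1, 2] / [3, 6] / [4] / [5]
  Insert 9 (step 7): P = [1, 5, 9] / [2, 7] / [4] / [8];  Q = [1, 2, 7] / [3, 6] / [4] / [5]
  Insert 3 (step 8): P = [1, 3, 9] / [2, 5] / [4, 7] / [8];  Q = [1, 2, 7] / [3, 6] / [4, 8] / [5]
  Insert 6 (step 9): P = [1, 3, 6] / [2, 5, 9] / [4, 7] / [8];  Q = [1, 2, 7] / [3, 6, 9] / [4, 8] / [5]
Final shape: (3, 3, 2, 1).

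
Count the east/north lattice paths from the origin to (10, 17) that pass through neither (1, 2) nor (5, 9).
Number of paths = 3211329

Inclusion–exclusion. Total paths: C(27, 10) = 8436285. Through P₁: C(3, 1)·C(24, 9) = 3922512. Through P₂: C(14, 5)·C(13, 5) = 2576574. Since P₁ is strictly southwest of P₂, a monotone path through both must visit P₁ then P₂; paths through both = C(3, 1)·C(11, 4)·C(13, 5) = 1274130. Avoid both = 8436285 − 3922512 − 2576574 + 1274130 = 3211329.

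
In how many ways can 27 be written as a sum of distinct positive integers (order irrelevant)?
q(27) = 192

A partition into distinct parts is a strictly decreasing sequence summing to n. The recurrence d(n, m) = d(n, m−1) + d(n−m, m−1) (use part m at most once) with q(n) = d(n, n) gives q(27) = 192. (Euler's theorem: # distinct-part partitions = # odd-part partitions.)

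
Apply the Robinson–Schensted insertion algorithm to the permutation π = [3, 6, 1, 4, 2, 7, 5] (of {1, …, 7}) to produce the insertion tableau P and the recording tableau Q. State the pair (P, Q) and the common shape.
P = [1, 2, 5] / [3, 4, 7] / [6];  Q = [1, 2, 6] / [3, 4, 7] / [5];  common shape = (3, 3, 1)

Row-insert the values π_1, π_2, … into P one at a time, bumping the leftmost entry strictly greater than the inserted value down to the next row. The recording tableau Q records, in position (i, j), the step at which that cell was added to P.
  Insert 3 (step 1): P = [3];  Q = [1]
  Insert 6 (step 2): P = [3, 6];  Q = [1, 2]
  Insert 1 (step 3): P = [1, 6] / [3];  Q = [1, 2] / [3]
  Insert 4 (step 4): P = [1, 4] / [3, 6];  Q = [1, 2] / [3, 4]
  Insert 2 (step 5): P = [1, 2] / [3, 4] / [6];  Q = [1, 2] / [3, 4] / [5]
  Insert 7 (step 6): P = [1, 2, 7] / [3, 4] / [6];  Q = [1, 2, 6] / [3, 4] / [5]
  Insert 5 (step 7): P = [1, 2, 5] / [3, 4, 7] / [6];  Q = [1, 2, 6] / [3, 4, 7] / [5]
Final shape: (3, 3, 1).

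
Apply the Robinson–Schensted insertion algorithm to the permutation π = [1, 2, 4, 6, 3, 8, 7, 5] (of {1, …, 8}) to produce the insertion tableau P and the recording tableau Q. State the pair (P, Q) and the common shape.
P = [1, 2, 3, 5, 7] / [4, 6] / [8];  Q = [1, 2, 3, 4, 6] / [5, 7] / [8];  common shape = (5, 2, 1)

Row-insert the values π_1, π_2, … into P one at a time, bumping the leftmost entry strictly greater than the inserted value down to the next row. The recording tableau Q records, in position (i, j), the step at which that cell was added to P.
  Insert 1 (step 1): P = [1];  Q = [1]
  Insert 2 (step 2): P = [1, 2];  Q = [1, 2]
  Insert 4 (step 3): P = [1, 2, 4];  Q = [1, 2, 3]
  Insert 6 (step 4): P = [1, 2, 4, 6];  Q = [1, 2, 3, 4]
  Insert 3 (step 5): P = [1, 2, 3, 6] / [4];  Q = [1, 2, 3, 4] / [5]
  Insert 8 (step 6): P = [1, 2, 3, 6, 8] / [4];  Q = [1, 2, 3, 4, 6] / [5]
  Insert 7 (step 7): P = [1, 2, 3, 6, 7] / [4, 8];  Q = [1, 2, 3, 4, 6] / [5, 7]
  Insert 5 (step 8): P = [1, 2, 3, 5, 7] / [4, 6] / [8];  Q = [1, 2, 3, 4, 6] / [5, 7] / [8]
Final shape: (5, 2, 1).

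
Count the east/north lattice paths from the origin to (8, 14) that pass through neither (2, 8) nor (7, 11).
Number of paths = 160974

Inclusion–exclusion. Total paths: C(22, 8) = 319770. Through P₁: C(10, 2)·C(12, 6) = 41580. Through P₂: C(18, 7)·C(4, 1) = 127296. Since P₁ is strictly southwest of P₂, a monotone path through both must visit P₁ then P₂; paths through both = C(10, 2)·C(8, 5)·C(4, 1) = 10080. Avoid both = 319770 − 41580 − 127296 + 10080 = 160974.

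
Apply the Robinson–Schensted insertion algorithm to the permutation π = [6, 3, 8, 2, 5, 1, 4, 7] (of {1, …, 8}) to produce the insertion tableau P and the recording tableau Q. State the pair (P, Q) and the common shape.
P = [1, 4, 7] / [2, 5] / [3, 8] / [6];  Q = [1, 3, 8] / [2, 5] / [4, 7] / [6];  common shape = (3, 2, 2, 1)

Row-insert the values π_1, π_2, … into P one at a time, bumping the leftmost entry strictly greater than the inserted value down to the next row. The recording tableau Q records, in position (i, j), the step at which that cell was added to P.
  Insert 6 (step 1): P = [6];  Q = [1]
  Insert 3 (step 2): P = [3] / [6];  Q = [1] / [2]
  Insert 8 (step 3): P = [3, 8] / [6];  Q = [1, 3] / [2]
  Insert 2 (step 4): P = [2, 8] / [3] / [6];  Q = [1, 3] / [2] / [4]
  Insert 5 (step 5): P = [2, 5] / [3, 8] / [6];  Q = [1, 3] / [2, 5] / [4]
  Insert 1 (step 6): P = [1, 5] / [2, 8] / [3] / [6];  Q = [1, 3] / [2, 5] / [4] / [6]
  Insert 4 (step 7): P = [1, 4] / [2, 5] / [3, 8] / [6];  Q = [1, 3] / [2, 5] / [4, 7] / [6]
  Insert 7 (step 8): P = [1, 4, 7] / [2, 5] / [3, 8] / [6];  Q = [1, 3, 8] / [2, 5] / [4, 7] / [6]
Final shape: (3, 2, 2, 1).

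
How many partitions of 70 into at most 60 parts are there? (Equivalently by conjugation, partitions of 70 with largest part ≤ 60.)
p(70, parts ≤ 60) = 4087871

Use the recurrence p(n, m) = p(n, m−1) + p(n−m, m): either the largest part is < m (count p(n, m−1)) or the largest part is exactly m (remove one copy of m, count p(n−m, m)). With p(0, ·) = 1 this gives p(70, parts ≤ 60) = 4087871. (By conjugating Young diagrams, this also counts partitions of 70 into at most 60 parts.)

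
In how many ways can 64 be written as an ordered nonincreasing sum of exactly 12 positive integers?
p(64, 12 parts) = 126560

Partitions of n into exactly k parts are in bijection with partitions of n − k into at most k parts (subtract 1 from each part). So p(64, exactly 12) = p(52, parts ≤ 12). Computing via the recurrence p(m, j) = p(m, j−1) + p(m−j, j) gives 126560.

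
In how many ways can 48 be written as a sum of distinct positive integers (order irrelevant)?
q(48) = 2910

A partition into distinct parts is a strictly decreasing sequence summing to n. The recurrence d(n, m) = d(n, m−1) + d(n−m, m−1) (use part m at most once) with q(n) = d(n, n) gives q(48) = 2910. (Euler's theorem: # distinct-part partitions = # odd-part partitions.)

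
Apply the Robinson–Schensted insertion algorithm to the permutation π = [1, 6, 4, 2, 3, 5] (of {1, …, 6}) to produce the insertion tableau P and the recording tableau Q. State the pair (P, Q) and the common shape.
P = [1, 2, 3, 5] / [4] / [6];  Q = [1, 2, 5, 6] / [3] / [4];  common shape = (4, 1, 1)

Row-insert the values π_1, π_2, … into P one at a time, bumping the leftmost entry strictly greater than the inserted value down to the next row. The recording tableau Q records, in position (i, j), the step at which that cell was added to P.
  Insert 1 (step 1): P = [1];  Q = [1]
  Insert 6 (step 2): P = [1, 6];  Q = [1, 2]
  Insert 4 (step 3): P = [1, 4] / [6];  Q = [1, 2] / [3]
  Insert 2 (step 4): P = [1, 2] / [4] / [6];  Q = [1, 2] / [3] / [4]
  Insert 3 (step 5): P = [1, 2, 3] / [4] / [6];  Q = [1, 2, 5] / [3] / [4]
  Insert 5 (step 6): P = [1, 2, 3, 5] / [4] / [6];  Q = [1, 2, 5, 6] / [3] / [4]
Final shape: (4, 1, 1).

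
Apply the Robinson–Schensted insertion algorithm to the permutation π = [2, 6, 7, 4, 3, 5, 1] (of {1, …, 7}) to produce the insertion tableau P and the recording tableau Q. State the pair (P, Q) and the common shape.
P = [1, 3, 5] / [2, 7] / [4] / [6];  Q = [1, 2, 3] / [4, 6] / [5] / [7];  common shape = (3, 2, 1, 1)

Row-insert the values π_1, π_2, … into P one at a time, bumping the leftmost entry strictly greater than the inserted value down to the next row. The recording tableau Q records, in position (i, j), the step at which that cell was added to P.
  Insert 2 (step 1): P = [2];  Q = [1]
  Insert 6 (step 2): P = [2, 6];  Q = [1, 2]
  Insert 7 (step 3): P = [2, 6, 7];  Q = [1, 2, 3]
  Insert 4 (step 4): P = [2, 4, 7] / [6];  Q = [1, 2, 3] / [4]
  Insert 3 (step 5): P = [2, 3, 7] / [4] / [6];  Q = [1, 2, 3] / [4] / [5]
  Insert 5 (step 6): P = [2, 3, 5] / [4, 7] / [6];  Q = [1, 2, 3] / [4, 6] / [5]
  Insert 1 (step 7): P = [1, 3, 5] / [2, 7] / [4] / [6];  Q = [1, 2, 3] / [4, 6] / [5] / [7]
Final shape: (3, 2, 1, 1).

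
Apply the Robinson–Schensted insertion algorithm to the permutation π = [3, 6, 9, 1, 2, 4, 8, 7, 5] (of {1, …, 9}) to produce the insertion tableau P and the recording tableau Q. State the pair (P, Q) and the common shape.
P = [1, 2, 4, 5] / [3, 6, 7] / [8] / [9];  Q = [1, 2, 3, 7] / [4, 5, 6] / [8] / [9];  common shape = (4, 3, 1, 1)

Row-insert the values π_1, π_2, … into P one at a time, bumping the leftmost entry strictly greater than the inserted value down to the next row. The recording tableau Q records, in position (i, j), the step at which that cell was added to P.
  Insert 3 (step 1): P = [3];  Q = [1]
  Insert 6 (step 2): P = [3, 6];  Q = [1, 2]
  Insert 9 (step 3): P = [3, 6, 9];  Q = [1, 2, 3]
  Insert 1 (step 4): P = [1, 6, 9] / [3];  Q = [1, 2, 3] / [4]
  Insert 2 (step 5): P = [1, 2, 9] / [3, 6];  Q = [1, 2, 3] / [4, 5]
  Insert 4 (step 6): P = [1, 2, 4] / [3, 6, 9];  Q = [1, 2, 3] / [4, 5, 6]
  Insert 8 (step 7): P = [1, 2, 4, 8] / [3, 6, 9];  Q = [1, 2, 3, 7] / [4, 5, 6]
  Insert 7 (step 8): P = [1, 2, 4, 7] / [3, 6, 8] / [9];  Q = [1, 2, 3, 7] / [4, 5, 6] / [8]
  Insert 5 (step 9): P = [1, 2, 4, 5] / [3, 6, 7] / [8] / [9];  Q = [1, 2, 3, 7] / [4, 5, 6] / [8] / [9]
Final shape: (4, 3, 1, 1).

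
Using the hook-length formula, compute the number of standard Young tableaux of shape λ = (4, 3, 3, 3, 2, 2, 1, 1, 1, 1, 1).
# SYT of shape (4, 3, 3, 3, 2, 2, 1, 1, 1, 1, 1) = 157134978

Hook-length formula: f^λ = n! / Π hook(c), product over all cells c of the Young diagram. For λ = (4, 3, 3, 3, 2, 2, 1, 1, 1, 1, 1), n = 22 boxes. Hook lengths by row (left-to-right, top-to-bottom): [14, 8, 5, 1]; [12, 6, 3]; [11, 5, 2]; [10, 4, 1]; [8, 2]; [7, 1]; [5]; [4]; [3]; [2]; [1]. Product of hooks = 7153090560000. So f^λ = 22! / 7153090560000 = 1124000727777607680000 / 7153090560000 = 157134978.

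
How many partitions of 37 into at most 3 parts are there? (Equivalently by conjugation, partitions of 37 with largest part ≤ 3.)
p(37, parts ≤ 3) = 133

Use the recurrence p(n, m) = p(n, m−1) + p(n−m, m): either the largest part is < m (count p(n, m−1)) or the largest part is exactly m (remove one copy of m, count p(n−m, m)). With p(0, ·) = 1 this gives p(37, parts ≤ 3) = 133. (By conjugating Young diagrams, this also counts partitions of 37 into at most 3 parts.)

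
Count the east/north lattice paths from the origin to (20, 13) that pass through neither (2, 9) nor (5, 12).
Number of paths = 572682707

Inclusion–exclusion. Total paths: C(33, 20) = 573166440. Through P₁: C(11, 2)·C(22, 18) = 402325. Through P₂: C(17, 5)·C(16, 15) = 99008. Since P₁ is strictly southwest of P₂, a monotone path through both must visit P₁ then P₂; paths through both = C(11, 2)·C(6, 3)·C(16, 15) = 17600. Avoid both = 573166440 − 402325 − 99008 + 17600 = 572682707.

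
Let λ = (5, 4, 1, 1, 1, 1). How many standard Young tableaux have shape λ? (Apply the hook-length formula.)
# SYT of shape (5, 4, 1, 1, 1, 1) = 9009

Hook-length formula: f^λ = n! / Π hook(c), product over all cells c of the Young diagram. For λ = (5, 4, 1, 1, 1, 1), n = 13 boxes. Hook lengths by row (left-to-right, top-to-bottom): [10, 5, 4, 3, 1]; [8, 3, 2, 1]; [4]; [3]; [2]; [1]. Product of hooks = 691200. So f^λ = 13! / 691200 = 6227020800 / 691200 = 9009.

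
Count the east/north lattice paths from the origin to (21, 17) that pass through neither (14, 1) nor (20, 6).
Number of paths = 28774786425

Inclusion–exclusion. Total paths: C(38, 21) = 28781143380. Through P₁: C(15, 14)·C(23, 7) = 3677355. Through P₂: C(26, 20)·C(12, 1) = 2762760. Since P₁ is strictly southwest of P₂, a monotone path through both must visit P₁ then P₂; paths through both = C(15, 14)·C(11, 6)·C(12, 1) = 83160. Avoid both = 28781143380 − 3677355 − 2762760 + 83160 = 28774786425.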